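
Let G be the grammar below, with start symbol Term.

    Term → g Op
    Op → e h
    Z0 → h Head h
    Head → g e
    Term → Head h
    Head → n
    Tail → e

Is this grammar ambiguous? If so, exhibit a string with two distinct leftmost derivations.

Ambiguous

Witness: g e h

Derivation 1: Term ⇒ g Op ⇒ g e h
Derivation 2: Term ⇒ Head h ⇒ g e h

Two distinct leftmost derivations for the same string.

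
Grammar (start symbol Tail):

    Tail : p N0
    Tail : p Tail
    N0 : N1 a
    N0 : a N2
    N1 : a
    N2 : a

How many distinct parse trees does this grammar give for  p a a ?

Parse trees for p a a:
  [Tail p [N0 [N1 a] a]]
  [Tail p [N0 a [N2 a]]]

2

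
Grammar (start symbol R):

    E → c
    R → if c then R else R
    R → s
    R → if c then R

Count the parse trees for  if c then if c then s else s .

Parse trees for if c then if c then s else s:
  [R if c then [R if c then [R s]] else [R s]]
  [R if c then [R if c then [R s] else [R s]]]

2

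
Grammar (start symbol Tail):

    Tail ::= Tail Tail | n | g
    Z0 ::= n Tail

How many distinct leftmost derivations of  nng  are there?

Parse trees for nng:
  [Tail [Tail n] [Tail [Tail n] [Tail g]]]
  [Tail [Tail [Tail n] [Tail n]] [Tail g]]

2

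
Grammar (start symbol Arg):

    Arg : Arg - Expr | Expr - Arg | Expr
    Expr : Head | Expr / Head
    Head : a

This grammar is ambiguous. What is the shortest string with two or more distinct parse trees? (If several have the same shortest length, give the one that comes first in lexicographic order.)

length 1: no string has ≥2 trees
length 3: a - a has 2 parse trees

Two derivations of a - a:
  Arg ⇒ Arg - Expr ⇒ Expr - Expr ⇒ Head - Expr ⇒ a - Expr ⇒ a - Head ⇒ a - a
  Arg ⇒ Expr - Arg ⇒ Head - Arg ⇒ a - Arg ⇒ a - Expr ⇒ a - Head ⇒ a - a

a - a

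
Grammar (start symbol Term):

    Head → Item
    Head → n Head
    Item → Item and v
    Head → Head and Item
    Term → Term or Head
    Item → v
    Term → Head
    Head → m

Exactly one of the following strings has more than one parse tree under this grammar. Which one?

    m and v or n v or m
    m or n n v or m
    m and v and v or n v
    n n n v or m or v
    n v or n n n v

m and v and v or n v

m and v or n v or m: 1 tree
m or n n v or m: 1 tree
m and v and v or n v: 2 trees
n n n v or m or v: 1 tree
n v or n n n v: 1 tree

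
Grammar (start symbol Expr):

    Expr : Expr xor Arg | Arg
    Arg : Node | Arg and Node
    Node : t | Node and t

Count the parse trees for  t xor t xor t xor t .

1

Parse trees for t xor t xor t xor t:
  [Expr [Expr [Expr [Expr [Arg [Node t]]] xor [Arg [Node t]]] xor [Arg [Node t]]] xor [Arg [Node t]]]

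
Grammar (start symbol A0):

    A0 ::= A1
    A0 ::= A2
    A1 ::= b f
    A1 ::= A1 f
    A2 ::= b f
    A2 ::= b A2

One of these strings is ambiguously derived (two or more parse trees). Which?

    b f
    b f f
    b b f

b f: 2 trees
b f f: 1 tree
b b f: 1 tree

b f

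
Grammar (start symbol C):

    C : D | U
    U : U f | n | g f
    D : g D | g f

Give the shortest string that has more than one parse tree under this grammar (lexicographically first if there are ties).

g f

length 1: no string has ≥2 trees
length 2: g f has 2 parse trees

Two derivations of g f:
  C ⇒ D ⇒ g f
  C ⇒ U ⇒ g f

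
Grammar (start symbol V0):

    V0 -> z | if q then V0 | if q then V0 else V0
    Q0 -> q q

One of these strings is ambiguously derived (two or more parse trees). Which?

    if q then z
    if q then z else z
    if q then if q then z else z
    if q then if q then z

if q then z: 1 tree
if q then z else z: 1 tree
if q then if q then z else z: 2 trees
if q then if q then z: 1 tree

if q then if q then z else z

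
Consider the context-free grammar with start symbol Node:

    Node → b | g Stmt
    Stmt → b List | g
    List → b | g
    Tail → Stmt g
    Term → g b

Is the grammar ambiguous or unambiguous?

Unambiguous

Only Node, Stmt, List are reachable from Node; ignoring the rest: The reachable rules are right-linear with at most one rule per (nonterminal, next-terminal) pair. Each input token forces the next rule, so parsing is deterministic.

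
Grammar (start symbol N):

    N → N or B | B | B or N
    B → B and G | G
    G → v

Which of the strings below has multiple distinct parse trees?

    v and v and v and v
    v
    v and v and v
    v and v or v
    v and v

v and v and v and v: 1 tree
v: 1 tree
v and v and v: 1 tree
v and v or v: 2 trees
v and v: 1 tree

v and v or v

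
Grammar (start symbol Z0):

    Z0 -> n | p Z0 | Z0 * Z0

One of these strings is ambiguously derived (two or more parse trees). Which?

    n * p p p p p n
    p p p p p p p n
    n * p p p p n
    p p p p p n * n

n * p p p p p n: 1 tree
p p p p p p p n: 1 tree
n * p p p p n: 1 tree
p p p p p n * n: 6 trees

p p p p p n * n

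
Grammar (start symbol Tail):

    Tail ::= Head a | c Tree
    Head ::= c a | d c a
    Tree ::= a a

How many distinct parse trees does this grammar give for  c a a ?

Parse trees for c a a:
  [Tail [Head c a] a]
  [Tail c [Tree a a]]

2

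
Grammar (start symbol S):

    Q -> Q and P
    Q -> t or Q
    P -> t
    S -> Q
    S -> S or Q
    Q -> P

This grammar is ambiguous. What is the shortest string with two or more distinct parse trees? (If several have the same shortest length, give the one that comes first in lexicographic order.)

length 1: no string has ≥2 trees
length 3: t or t has 2 parse trees

Two derivations of t or t:
  S ⇒ Q ⇒ t or Q ⇒ t or P ⇒ t or t
  S ⇒ S or Q ⇒ Q or Q ⇒ P or Q ⇒ t or Q ⇒ t or P ⇒ t or t

t or t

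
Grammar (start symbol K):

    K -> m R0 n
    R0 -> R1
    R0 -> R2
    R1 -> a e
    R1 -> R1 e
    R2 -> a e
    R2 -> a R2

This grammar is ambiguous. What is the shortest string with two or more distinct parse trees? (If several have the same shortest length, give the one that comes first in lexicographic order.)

m a e n

length 4: m a e n has 2 parse trees

Two derivations of m a e n:
  K ⇒ m R0 n ⇒ m R1 n ⇒ m a e n
  K ⇒ m R0 n ⇒ m R2 n ⇒ m a e n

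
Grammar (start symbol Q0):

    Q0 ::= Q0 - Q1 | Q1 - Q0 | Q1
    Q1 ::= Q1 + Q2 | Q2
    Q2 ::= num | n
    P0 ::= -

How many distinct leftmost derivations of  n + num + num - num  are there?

Parse trees for n + num + num - num:
  [Q0 [Q0 [Q1 [Q1 [Q1 [Q2 n]] + [Q2 num]] + [Q2 num]]] - [Q1 [Q2 num]]]
  [Q0 [Q1 [Q1 [Q1 [Q2 n]] + [Q2 num]] + [Q2 num]] - [Q0 [Q1 [Q2 num]]]]

2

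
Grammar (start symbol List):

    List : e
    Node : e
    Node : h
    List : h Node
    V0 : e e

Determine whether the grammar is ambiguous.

Unambiguous

(V0 is unreachable from List, so its rules don't affect L(List).) Each reachable nonterminal has at most one production per leading terminal, and all productions are right-linear; the derivation is determined token-by-token.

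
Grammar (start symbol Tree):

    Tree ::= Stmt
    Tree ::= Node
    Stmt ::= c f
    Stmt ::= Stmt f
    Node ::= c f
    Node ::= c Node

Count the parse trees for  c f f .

1

Parse trees for c f f:
  [Tree [Stmt [Stmt c f] f]]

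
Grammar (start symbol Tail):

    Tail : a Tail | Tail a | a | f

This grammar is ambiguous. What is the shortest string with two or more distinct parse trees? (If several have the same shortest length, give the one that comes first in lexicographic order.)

length 1: no string has ≥2 trees
length 2: a a has 2 parse trees

Two derivations of a a:
  Tail ⇒ a Tail ⇒ a a
  Tail ⇒ Tail a ⇒ a a

a a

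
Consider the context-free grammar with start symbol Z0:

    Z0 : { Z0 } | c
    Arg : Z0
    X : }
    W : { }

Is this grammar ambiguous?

Unambiguous

(Arg, X, W are unreachable from Z0, so their rules don't affect L(Z0).) Each string is a nest of matched brackets around a single atom. An opening bracket forces the recursive rule; an atom forces the base rule.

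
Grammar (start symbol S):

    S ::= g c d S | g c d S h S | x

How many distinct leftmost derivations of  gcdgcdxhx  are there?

Parse trees for gcdgcdxhx:
  [S g c d [S g c d [S x] h [S x]]]
  [S g c d [S g c d [S x]] h [S x]]

2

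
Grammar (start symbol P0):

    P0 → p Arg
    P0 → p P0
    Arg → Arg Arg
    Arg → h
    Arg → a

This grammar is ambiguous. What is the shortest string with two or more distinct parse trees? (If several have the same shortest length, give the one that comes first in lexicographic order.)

p a a a

length 2: no string has ≥2 trees
length 3: no string has ≥2 trees
length 4: p a a a has 2 parse trees

Two derivations of p a a a:
  P0 ⇒ p Arg ⇒ p Arg Arg ⇒ p Arg Arg Arg ⇒ p a Arg Arg ⇒ p a a Arg ⇒ p a a a
  P0 ⇒ p Arg ⇒ p Arg Arg ⇒ p a Arg ⇒ p a Arg Arg ⇒ p a a Arg ⇒ p a a a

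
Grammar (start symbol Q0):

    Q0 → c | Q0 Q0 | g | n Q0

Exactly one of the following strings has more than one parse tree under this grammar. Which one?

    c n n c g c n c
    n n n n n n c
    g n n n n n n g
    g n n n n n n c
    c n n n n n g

c n n c g c n c

c n n c g c n c: 48 trees
n n n n n n c: 1 tree
g n n n n n n g: 1 tree
g n n n n n n c: 1 tree
c n n n n n g: 1 tree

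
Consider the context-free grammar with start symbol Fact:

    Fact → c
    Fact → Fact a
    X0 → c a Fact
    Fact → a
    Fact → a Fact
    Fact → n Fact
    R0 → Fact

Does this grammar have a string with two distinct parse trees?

Ambiguous

Witness: a a

Derivation 1: Fact ⇒ Fact a ⇒ a a
Derivation 2: Fact ⇒ a Fact ⇒ a a

Two distinct leftmost derivations for the same string.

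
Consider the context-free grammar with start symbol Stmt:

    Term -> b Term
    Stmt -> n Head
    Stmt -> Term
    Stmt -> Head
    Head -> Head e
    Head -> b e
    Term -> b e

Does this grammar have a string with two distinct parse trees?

Witness: b e

Derivation 1: Stmt ⇒ Term ⇒ b e
Derivation 2: Stmt ⇒ Head ⇒ b e

Two distinct leftmost derivations for the same string.

Ambiguous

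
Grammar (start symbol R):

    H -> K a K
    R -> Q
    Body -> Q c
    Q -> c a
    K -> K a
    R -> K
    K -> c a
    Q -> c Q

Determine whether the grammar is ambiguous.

Witness: c a

Derivation 1: R ⇒ Q ⇒ c a
Derivation 2: R ⇒ K ⇒ c a

Two distinct leftmost derivations for the same string.

Ambiguous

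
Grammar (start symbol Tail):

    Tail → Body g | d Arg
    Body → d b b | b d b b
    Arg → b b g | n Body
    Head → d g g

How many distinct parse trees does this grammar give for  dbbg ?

Parse trees for dbbg:
  [Tail [Body d b b] g]
  [Tail d [Arg b b g]]

2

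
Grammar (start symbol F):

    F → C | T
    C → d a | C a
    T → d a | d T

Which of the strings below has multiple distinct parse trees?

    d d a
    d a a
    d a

d a

d d a: 1 tree
d a a: 1 tree
d a: 2 trees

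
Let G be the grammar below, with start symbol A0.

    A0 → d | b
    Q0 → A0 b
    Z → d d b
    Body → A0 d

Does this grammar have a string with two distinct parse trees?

(Q0, Z, Body are unreachable from A0, so their rules don't affect L(A0).) The reachable rules are right-linear with at most one rule per (nonterminal, next-terminal) pair. Each input token forces the next rule, so parsing is deterministic.

Unambiguous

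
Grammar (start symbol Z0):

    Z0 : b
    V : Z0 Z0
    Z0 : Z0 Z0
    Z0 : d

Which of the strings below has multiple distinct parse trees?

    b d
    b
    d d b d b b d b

d d b d b b d b

b d: 1 tree
b: 1 tree
d d b d b b d b: 429 trees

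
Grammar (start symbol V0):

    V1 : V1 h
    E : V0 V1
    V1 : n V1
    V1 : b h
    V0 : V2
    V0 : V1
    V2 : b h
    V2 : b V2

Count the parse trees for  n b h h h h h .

5

Parse trees for n b h h h h h:
  [V0 [V1 [V1 [V1 [V1 [V1 n [V1 b h]] h] h] h] h]]
  [V0 [V1 [V1 [V1 [V1 n [V1 [V1 b h] h]] h] h] h]]
  [V0 [V1 [V1 [V1 n [V1 [V1 [V1 b h] h] h]] h] h]]
  [V0 [V1 [V1 n [V1 [V1 [V1 [V1 b h] h] h] h]] h]]
  [V0 [V1 n [V1 [V1 [V1 [V1 [V1 b h] h] h] h] h]]]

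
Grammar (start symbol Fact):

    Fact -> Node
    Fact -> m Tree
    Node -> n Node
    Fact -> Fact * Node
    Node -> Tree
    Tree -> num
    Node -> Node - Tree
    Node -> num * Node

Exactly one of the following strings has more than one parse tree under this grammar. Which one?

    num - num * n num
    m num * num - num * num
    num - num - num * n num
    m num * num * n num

num - num * n num: 1 tree
m num * num - num * num: 1 tree
num - num - num * n num: 1 tree
m num * num * n num: 2 trees

m num * num * n num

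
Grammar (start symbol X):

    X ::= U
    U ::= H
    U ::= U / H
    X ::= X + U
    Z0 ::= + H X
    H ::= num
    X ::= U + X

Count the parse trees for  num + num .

2

Parse trees for num + num:
  [X [X [U [H num]]] + [U [H num]]]
  [X [U [H num]] + [X [U [H num]]]]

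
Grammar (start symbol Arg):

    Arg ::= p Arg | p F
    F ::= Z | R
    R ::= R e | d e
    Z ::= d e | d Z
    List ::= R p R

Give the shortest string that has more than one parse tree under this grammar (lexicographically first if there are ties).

p d e

length 3: p d e has 2 parse trees

Two derivations of p d e:
  Arg ⇒ p F ⇒ p Z ⇒ p d e
  Arg ⇒ p F ⇒ p R ⇒ p d e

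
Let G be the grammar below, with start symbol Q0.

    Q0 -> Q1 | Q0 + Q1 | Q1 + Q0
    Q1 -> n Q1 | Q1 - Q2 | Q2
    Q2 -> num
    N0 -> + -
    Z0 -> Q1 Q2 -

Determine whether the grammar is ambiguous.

Ambiguous

Witness: num + num

Derivation 1: Q0 ⇒ Q0 + Q1 ⇒ Q1 + Q1 ⇒ Q2 + Q1 ⇒ num + Q1 ⇒ num + Q2 ⇒ num + num
Derivation 2: Q0 ⇒ Q1 + Q0 ⇒ Q2 + Q0 ⇒ num + Q0 ⇒ num + Q1 ⇒ num + Q2 ⇒ num + num

Two distinct leftmost derivations for the same string.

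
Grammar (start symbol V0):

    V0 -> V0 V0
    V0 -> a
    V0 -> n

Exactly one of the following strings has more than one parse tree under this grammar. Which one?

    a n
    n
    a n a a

a n: 1 tree
n: 1 tree
a n a a: 5 trees

a n a a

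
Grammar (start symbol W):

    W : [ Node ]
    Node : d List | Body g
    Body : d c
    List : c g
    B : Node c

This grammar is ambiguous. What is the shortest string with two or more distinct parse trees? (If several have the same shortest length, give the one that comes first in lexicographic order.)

length 5: [ d c g ] has 2 parse trees

Two derivations of [ d c g ]:
  W ⇒ [ Node ] ⇒ [ d List ] ⇒ [ d c g ]
  W ⇒ [ Node ] ⇒ [ Body g ] ⇒ [ d c g ]

[ d c g ]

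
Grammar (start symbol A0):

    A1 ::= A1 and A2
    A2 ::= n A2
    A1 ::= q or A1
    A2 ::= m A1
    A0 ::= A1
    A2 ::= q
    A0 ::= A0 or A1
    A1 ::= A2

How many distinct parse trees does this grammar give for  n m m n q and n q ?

3

Parse trees for n m m n q and n q:
  [A0 [A1 [A1 [A2 n [A2 m [A1 [A2 m [A1 [A2 n [A2 q]]]]]]]] and [A2 n [A2 q]]]]
  [A0 [A1 [A2 n [A2 m [A1 [A1 [A2 m [A1 [A2 n [A2 q]]]]] and [A2 n [A2 q]]]]]]]
  [A0 [A1 [A2 n [A2 m [A1 [A2 m [A1 [A1 [A2 n [A2 q]]] and [A2 n [A2 q]]]]]]]]]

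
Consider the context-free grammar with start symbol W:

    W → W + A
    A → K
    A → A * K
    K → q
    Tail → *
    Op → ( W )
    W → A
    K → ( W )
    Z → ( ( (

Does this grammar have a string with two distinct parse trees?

Unambiguous

(Op, Z, Tail are unreachable from W, so their rules don't affect L(W).) The grammar is stratified — W handles '+' (left-recursive), A handles '*', K atoms. Each operator has a fixed associativity and precedence level, so every string has one parse.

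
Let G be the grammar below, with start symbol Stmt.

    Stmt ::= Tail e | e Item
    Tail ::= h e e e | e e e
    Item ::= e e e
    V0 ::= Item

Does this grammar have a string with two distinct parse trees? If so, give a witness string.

Ambiguous

Witness: e e e e

Derivation 1: Stmt ⇒ Tail e ⇒ e e e e
Derivation 2: Stmt ⇒ e Item ⇒ e e e e

Two distinct leftmost derivations for the same string.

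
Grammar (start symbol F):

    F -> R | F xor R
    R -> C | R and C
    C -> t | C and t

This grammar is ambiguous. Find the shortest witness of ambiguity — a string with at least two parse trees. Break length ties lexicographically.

length 1: no string has ≥2 trees
length 3: t and t has 2 parse trees

Two derivations of t and t:
  F ⇒ R ⇒ C ⇒ C and t ⇒ t and t
  F ⇒ R ⇒ R and C ⇒ C and C ⇒ t and C ⇒ t and t

t and t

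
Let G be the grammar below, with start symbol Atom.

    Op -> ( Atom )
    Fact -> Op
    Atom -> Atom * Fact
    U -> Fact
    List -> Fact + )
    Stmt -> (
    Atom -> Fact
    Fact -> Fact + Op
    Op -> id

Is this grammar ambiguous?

Unambiguous

Only Atom, Fact, Op are reachable from Atom; ignoring the rest: The grammar is stratified — Atom handles '*' (left-recursive), Fact handles '+', Op atoms. Each operator has a fixed associativity and precedence level, so every string has one parse.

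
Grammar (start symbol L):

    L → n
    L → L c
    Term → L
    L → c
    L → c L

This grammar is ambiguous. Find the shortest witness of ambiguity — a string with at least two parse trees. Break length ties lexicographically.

c c

length 1: no string has ≥2 trees
length 2: c c has 2 parse trees

Two derivations of c c:
  L ⇒ L c ⇒ c c
  L ⇒ c L ⇒ c c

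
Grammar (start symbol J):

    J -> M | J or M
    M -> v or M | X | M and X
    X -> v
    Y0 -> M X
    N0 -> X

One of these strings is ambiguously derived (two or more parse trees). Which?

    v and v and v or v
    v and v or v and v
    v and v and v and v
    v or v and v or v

v and v and v or v: 1 tree
v and v or v and v: 1 tree
v and v and v and v: 1 tree
v or v and v or v: 3 trees

v or v and v or v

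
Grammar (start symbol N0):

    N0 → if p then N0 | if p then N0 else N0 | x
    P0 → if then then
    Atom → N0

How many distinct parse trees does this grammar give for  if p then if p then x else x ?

2

Parse trees for if p then if p then x else x:
  [N0 if p then [N0 if p then [N0 x] else [N0 x]]]
  [N0 if p then [N0 if p then [N0 x]] else [N0 x]]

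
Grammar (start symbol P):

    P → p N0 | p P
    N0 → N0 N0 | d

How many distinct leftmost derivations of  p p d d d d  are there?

Parse trees for p p d d d d:
  [P p [P p [N0 [N0 d] [N0 [N0 d] [N0 [N0 d] [N0 d]]]]]]
  [P p [P p [N0 [N0 d] [N0 [N0 [N0 d] [N0 d]] [N0 d]]]]]
  [P p [P p [N0 [N0 [N0 d] [N0 d]] [N0 [N0 d] [N0 d]]]]]
  [P p [P p [N0 [N0 [N0 d] [N0 [N0 d] [N0 d]]] [N0 d]]]]
  [P p [P p [N0 [N0 [N0 [N0 d] [N0 d]] [N0 d]] [N0 d]]]]

5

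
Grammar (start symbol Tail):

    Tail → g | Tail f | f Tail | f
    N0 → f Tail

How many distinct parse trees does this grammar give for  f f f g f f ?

Parse trees for f f f g f f (showing first 6 of 10):
  [Tail [Tail [Tail f [Tail f [Tail f [Tail g]]]] f] f]
  [Tail [Tail f [Tail [Tail f [Tail f [Tail g]]] f]] f]
  [Tail [Tail f [Tail f [Tail [Tail f [Tail g]] f]]] f]
  [Tail [Tail f [Tail f [Tail f [Tail [Tail g] f]]]] f]
  [Tail f [Tail [Tail [Tail f [Tail f [Tail g]]] f] f]]
  [Tail f [Tail [Tail f [Tail [Tail f [Tail g]] f]] f]]

10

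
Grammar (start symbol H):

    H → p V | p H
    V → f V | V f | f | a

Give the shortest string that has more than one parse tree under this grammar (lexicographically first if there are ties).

p f f

length 2: no string has ≥2 trees
length 3: p f f has 2 parse trees

Two derivations of p f f:
  H ⇒ p V ⇒ p f V ⇒ p f f
  H ⇒ p V ⇒ p V f ⇒ p f f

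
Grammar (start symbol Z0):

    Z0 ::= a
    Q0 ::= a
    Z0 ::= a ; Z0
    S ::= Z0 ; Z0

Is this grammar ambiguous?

Unambiguous

Only Z0 is reachable from Z0; ignoring the rest: Right-recursive list with a separator: after each atom, whether the separator follows determines the rule. One parse per string.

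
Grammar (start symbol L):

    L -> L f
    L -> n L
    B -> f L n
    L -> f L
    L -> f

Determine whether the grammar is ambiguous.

Witness: f f

Derivation 1: L ⇒ L f ⇒ f f
Derivation 2: L ⇒ f L ⇒ f f

Two distinct leftmost derivations for the same string.

Ambiguous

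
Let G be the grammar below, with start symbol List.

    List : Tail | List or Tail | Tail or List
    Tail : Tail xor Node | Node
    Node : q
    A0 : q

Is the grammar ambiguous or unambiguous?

Witness: q or q

Derivation 1: List ⇒ List or Tail ⇒ Tail or Tail ⇒ Node or Tail ⇒ q or Tail ⇒ q or Node ⇒ q or q
Derivation 2: List ⇒ Tail or List ⇒ Node or List ⇒ q or List ⇒ q or Tail ⇒ q or Node ⇒ q or q

Two distinct leftmost derivations for the same string.

Ambiguous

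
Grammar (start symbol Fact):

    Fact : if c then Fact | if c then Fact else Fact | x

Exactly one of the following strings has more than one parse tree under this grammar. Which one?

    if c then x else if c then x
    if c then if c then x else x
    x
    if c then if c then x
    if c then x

if c then if c then x else x

if c then x else if c then x: 1 tree
if c then if c then x else x: 2 trees
x: 1 tree
if c then if c then x: 1 tree
if c then x: 1 tree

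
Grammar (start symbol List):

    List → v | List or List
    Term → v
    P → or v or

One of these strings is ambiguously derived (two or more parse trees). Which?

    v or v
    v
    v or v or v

v or v or v

v or v: 1 tree
v: 1 tree
v or v or v: 2 trees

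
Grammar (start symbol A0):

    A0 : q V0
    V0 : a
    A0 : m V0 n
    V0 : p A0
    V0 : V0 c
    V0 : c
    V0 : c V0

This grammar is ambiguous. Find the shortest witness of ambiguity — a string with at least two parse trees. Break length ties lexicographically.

length 2: no string has ≥2 trees
length 3: q c c has 2 parse trees

Two derivations of q c c:
  A0 ⇒ q V0 ⇒ q V0 c ⇒ q c c
  A0 ⇒ q V0 ⇒ q c V0 ⇒ q c c

q c c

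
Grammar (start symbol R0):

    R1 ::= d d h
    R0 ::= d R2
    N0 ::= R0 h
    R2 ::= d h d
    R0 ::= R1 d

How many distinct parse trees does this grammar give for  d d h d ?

2

Parse trees for d d h d:
  [R0 d [R2 d h d]]
  [R0 [R1 d d h] d]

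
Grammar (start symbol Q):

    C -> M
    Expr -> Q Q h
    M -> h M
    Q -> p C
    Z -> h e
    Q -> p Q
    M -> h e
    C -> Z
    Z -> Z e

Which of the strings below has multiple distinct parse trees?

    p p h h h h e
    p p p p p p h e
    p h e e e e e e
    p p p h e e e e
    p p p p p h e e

p p h h h h e: 1 tree
p p p p p p h e: 2 trees
p h e e e e e e: 1 tree
p p p h e e e e: 1 tree
p p p p p h e e: 1 tree

p p p p p p h e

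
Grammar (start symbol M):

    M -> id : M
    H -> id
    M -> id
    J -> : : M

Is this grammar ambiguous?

Unambiguous

(J, H are unreachable from M, so their rules don't affect L(M).) The reachable grammar is A → atom sep A | atom. Each atom is followed by either the separator (recurse) or end-of-string (stop) — no choice point.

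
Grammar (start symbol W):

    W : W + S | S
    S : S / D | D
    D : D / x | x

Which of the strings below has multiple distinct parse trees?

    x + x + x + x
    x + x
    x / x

x / x

x + x + x + x: 1 tree
x + x: 1 tree
x / x: 2 trees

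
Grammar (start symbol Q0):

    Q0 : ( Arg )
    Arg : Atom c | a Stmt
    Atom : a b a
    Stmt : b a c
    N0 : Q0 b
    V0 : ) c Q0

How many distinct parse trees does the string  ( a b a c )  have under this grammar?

2

Parse trees for ( a b a c ):
  [Q0 ( [Arg [Atom a b a] c] )]
  [Q0 ( [Arg a [Stmt b a c]] )]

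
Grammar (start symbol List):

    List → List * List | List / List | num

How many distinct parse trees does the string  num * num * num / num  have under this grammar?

5

Parse trees for num * num * num / num:
  [List [List num] * [List [List num] * [List [List num] / [List num]]]]
  [List [List num] * [List [List [List num] * [List num]] / [List num]]]
  [List [List [List num] * [List num]] * [List [List num] / [List num]]]
  [List [List [List num] * [List [List num] * [List num]]] / [List num]]
  [List [List [List [List num] * [List num]] * [List num]] / [List num]]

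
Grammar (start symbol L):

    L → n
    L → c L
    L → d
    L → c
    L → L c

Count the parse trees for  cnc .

Parse trees for cnc:
  [L c [L [L n] c]]
  [L [L c [L n]] c]

2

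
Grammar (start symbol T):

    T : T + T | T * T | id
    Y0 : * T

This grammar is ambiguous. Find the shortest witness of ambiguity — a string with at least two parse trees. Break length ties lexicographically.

length 1: no string has ≥2 trees
length 3: no string has ≥2 trees
length 5: id * id * id has 2 parse trees

Two derivations of id * id * id:
  T ⇒ T * T ⇒ T * T * T ⇒ id * T * T ⇒ id * id * T ⇒ id * id * id
  T ⇒ T * T ⇒ id * T ⇒ id * T * T ⇒ id * id * T ⇒ id * id * id

id * id * id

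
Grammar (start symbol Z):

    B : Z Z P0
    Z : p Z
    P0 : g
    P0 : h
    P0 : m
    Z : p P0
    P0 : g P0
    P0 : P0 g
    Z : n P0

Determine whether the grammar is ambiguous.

Ambiguous

Witness: n g g

Derivation 1: Z ⇒ n P0 ⇒ n g P0 ⇒ n g g
Derivation 2: Z ⇒ n P0 ⇒ n P0 g ⇒ n g g

Two distinct leftmost derivations for the same string.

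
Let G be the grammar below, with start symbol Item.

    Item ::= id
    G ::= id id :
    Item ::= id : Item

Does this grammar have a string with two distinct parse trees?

Unambiguous

Only Item is reachable from Item; ignoring the rest: The reachable grammar is A → atom sep A | atom. Each atom is followed by either the separator (recurse) or end-of-string (stop) — no choice point.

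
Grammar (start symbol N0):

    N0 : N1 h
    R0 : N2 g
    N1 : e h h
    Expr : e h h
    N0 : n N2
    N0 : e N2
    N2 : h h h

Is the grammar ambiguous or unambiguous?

Ambiguous

Witness: e h h h

Derivation 1: N0 ⇒ N1 h ⇒ e h h h
Derivation 2: N0 ⇒ e N2 ⇒ e h h h

Two distinct leftmost derivations for the same string.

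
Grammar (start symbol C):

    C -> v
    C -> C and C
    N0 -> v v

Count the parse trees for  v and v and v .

Parse trees for v and v and v:
  [C [C v] and [C [C v] and [C v]]]
  [C [C [C v] and [C v]] and [C v]]

2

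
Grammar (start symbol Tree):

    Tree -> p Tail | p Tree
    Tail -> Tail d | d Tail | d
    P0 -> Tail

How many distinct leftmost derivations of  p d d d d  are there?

Parse trees for p d d d d:
  [Tree p [Tail [Tail [Tail [Tail d] d] d] d]]
  [Tree p [Tail [Tail [Tail d [Tail d]] d] d]]
  [Tree p [Tail [Tail d [Tail [Tail d] d]] d]]
  [Tree p [Tail [Tail d [Tail d [Tail d]]] d]]
  [Tree p [Tail d [Tail [Tail [Tail d] d] d]]]
  [Tree p [Tail d [Tail [Tail d [Tail d]] d]]]
  [Tree p [Tail d [Tail d [Tail [Tail d] d]]]]
  [Tree p [Tail d [Tail d [Tail d [Tail d]]]]]

8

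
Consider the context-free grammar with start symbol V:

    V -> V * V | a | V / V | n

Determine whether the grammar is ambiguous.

Witness: a * a * a

Derivation 1: V ⇒ V * V ⇒ V * V * V ⇒ a * V * V ⇒ a * a * V ⇒ a * a * a
Derivation 2: V ⇒ V * V ⇒ a * V ⇒ a * V * V ⇒ a * a * V ⇒ a * a * a

Two distinct leftmost derivations for the same string.

Ambiguous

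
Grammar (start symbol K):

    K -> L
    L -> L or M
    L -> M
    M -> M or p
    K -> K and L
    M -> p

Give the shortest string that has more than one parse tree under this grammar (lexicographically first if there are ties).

p or p

length 1: no string has ≥2 trees
length 3: p or p has 2 parse trees

Two derivations of p or p:
  K ⇒ L ⇒ L or M ⇒ M or M ⇒ p or M ⇒ p or p
  K ⇒ L ⇒ M ⇒ M or p ⇒ p or p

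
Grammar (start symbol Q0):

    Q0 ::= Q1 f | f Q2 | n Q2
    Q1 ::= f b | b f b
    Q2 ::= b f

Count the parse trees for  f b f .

2

Parse trees for f b f:
  [Q0 [Q1 f b] f]
  [Q0 f [Q2 b f]]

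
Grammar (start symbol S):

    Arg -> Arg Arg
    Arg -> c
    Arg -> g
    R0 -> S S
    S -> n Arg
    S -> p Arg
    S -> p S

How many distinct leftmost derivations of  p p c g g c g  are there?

Parse trees for p p c g g c g (showing first 6 of 14):
  [S p [S p [Arg [Arg c] [Arg [Arg g] [Arg [Arg g] [Arg [Arg c] [Arg g]]]]]]]
  [S p [S p [Arg [Arg c] [Arg [Arg g] [Arg [Arg [Arg g] [Arg c]] [Arg g]]]]]]
  [S p [S p [Arg [Arg c] [Arg [Arg [Arg g] [Arg g]] [Arg [Arg c] [Arg g]]]]]]
  [S p [S p [Arg [Arg c] [Arg [Arg [Arg g] [Arg [Arg g] [Arg c]]] [Arg g]]]]]
  [S p [S p [Arg [Arg c] [Arg [Arg [Arg [Arg g] [Arg g]] [Arg c]] [Arg g]]]]]
  [S p [S p [Arg [Arg [Arg c] [Arg g]] [Arg [Arg g] [Arg [Arg c] [Arg g]]]]]]

14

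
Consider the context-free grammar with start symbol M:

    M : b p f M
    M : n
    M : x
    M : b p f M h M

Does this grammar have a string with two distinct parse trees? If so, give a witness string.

Witness: b p f b p f n h n

Derivation 1: M ⇒ b p f M ⇒ b p f b p f M h M ⇒ b p f b p f n h M ⇒ b p f b p f n h n
Derivation 2: M ⇒ b p f M h M ⇒ b p f b p f M h M ⇒ b p f b p f n h M ⇒ b p f b p f n h n

Two distinct leftmost derivations for the same string.

Ambiguous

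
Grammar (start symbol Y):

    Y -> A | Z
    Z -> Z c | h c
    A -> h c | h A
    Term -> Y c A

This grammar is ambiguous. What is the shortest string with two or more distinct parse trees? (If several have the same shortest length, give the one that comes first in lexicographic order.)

length 2: h c has 2 parse trees

Two derivations of h c:
  Y ⇒ A ⇒ h c
  Y ⇒ Z ⇒ h c

h c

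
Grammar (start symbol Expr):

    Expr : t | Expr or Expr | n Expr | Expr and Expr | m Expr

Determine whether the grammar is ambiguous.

Witness: m t and t

Derivation 1: Expr ⇒ Expr and Expr ⇒ m Expr and Expr ⇒ m t and Expr ⇒ m t and t
Derivation 2: Expr ⇒ m Expr ⇒ m Expr and Expr ⇒ m t and Expr ⇒ m t and t

Two distinct leftmost derivations for the same string.

Ambiguous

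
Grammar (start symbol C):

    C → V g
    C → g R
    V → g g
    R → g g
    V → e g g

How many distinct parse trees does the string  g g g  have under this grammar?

Parse trees for g g g:
  [C [V g g] g]
  [C g [R g g]]

2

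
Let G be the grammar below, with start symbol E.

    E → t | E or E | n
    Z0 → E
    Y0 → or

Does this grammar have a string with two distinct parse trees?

Witness: n or n or n

Derivation 1: E ⇒ E or E ⇒ E or E or E ⇒ n or E or E ⇒ n or n or E ⇒ n or n or n
Derivation 2: E ⇒ E or E ⇒ n or E ⇒ n or E or E ⇒ n or n or E ⇒ n or n or n

Two distinct leftmost derivations for the same string.

Ambiguous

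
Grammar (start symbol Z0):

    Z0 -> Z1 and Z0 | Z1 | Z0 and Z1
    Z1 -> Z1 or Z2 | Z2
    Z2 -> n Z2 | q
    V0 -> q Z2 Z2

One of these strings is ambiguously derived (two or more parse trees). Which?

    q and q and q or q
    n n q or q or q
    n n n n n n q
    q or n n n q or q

q and q and q or q: 4 trees
n n q or q or q: 1 tree
n n n n n n q: 1 tree
q or n n n q or q: 1 tree

q and q and q or q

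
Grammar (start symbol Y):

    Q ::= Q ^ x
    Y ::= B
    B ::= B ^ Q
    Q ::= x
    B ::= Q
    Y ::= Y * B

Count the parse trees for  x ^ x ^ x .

4

Parse trees for x ^ x ^ x:
  [Y [B [B [Q x]] ^ [Q [Q x] ^ x]]]
  [Y [B [B [B [Q x]] ^ [Q x]] ^ [Q x]]]
  [Y [B [B [Q [Q x] ^ x]] ^ [Q x]]]
  [Y [B [Q [Q [Q x] ^ x] ^ x]]]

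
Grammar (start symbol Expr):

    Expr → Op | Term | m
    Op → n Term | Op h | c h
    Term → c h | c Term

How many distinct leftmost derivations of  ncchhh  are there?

1

Parse trees for ncchhh:
  [Expr [Op [Op [Op n [Term c [Term c h]]] h] h]]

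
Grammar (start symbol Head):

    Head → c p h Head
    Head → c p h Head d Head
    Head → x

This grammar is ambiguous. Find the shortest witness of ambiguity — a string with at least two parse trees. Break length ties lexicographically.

length 1: no string has ≥2 trees
length 4: no string has ≥2 trees
length 6: no string has ≥2 trees
length 7: no string has ≥2 trees
length 9: c p h c p h x d x has 2 parse trees

Two derivations of c p h c p h x d x:
  Head ⇒ c p h Head ⇒ c p h c p h Head d Head ⇒ c p h c p h x d Head ⇒ c p h c p h x d x
  Head ⇒ c p h Head d Head ⇒ c p h c p h Head d Head ⇒ c p h c p h x d Head ⇒ c p h c p h x d x

c p h c p h x d x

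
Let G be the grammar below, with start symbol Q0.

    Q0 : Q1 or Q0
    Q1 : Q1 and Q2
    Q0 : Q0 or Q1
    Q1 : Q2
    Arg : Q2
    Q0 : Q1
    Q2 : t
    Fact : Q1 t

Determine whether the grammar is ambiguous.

Witness: t or t

Derivation 1: Q0 ⇒ Q1 or Q0 ⇒ Q2 or Q0 ⇒ t or Q0 ⇒ t or Q1 ⇒ t or Q2 ⇒ t or t
Derivation 2: Q0 ⇒ Q0 or Q1 ⇒ Q1 or Q1 ⇒ Q2 or Q1 ⇒ t or Q1 ⇒ t or Q2 ⇒ t or t

Two distinct leftmost derivations for the same string.

Ambiguous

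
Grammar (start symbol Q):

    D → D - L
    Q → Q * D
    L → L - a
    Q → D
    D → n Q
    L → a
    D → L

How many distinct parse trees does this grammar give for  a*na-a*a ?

5

Parse trees for a*na-a*a:
  [Q [Q [D [L a]]] * [D n [Q [Q [D [D [L a]] - [L a]]] * [D [L a]]]]]
  [Q [Q [D [L a]]] * [D n [Q [Q [D [L [L a] - a]]] * [D [L a]]]]]
  [Q [Q [Q [D [L a]]] * [D [D n [Q [D [L a]]]] - [L a]]] * [D [L a]]]
  [Q [Q [Q [D [L a]]] * [D n [Q [D [D [L a]] - [L a]]]]] * [D [L a]]]
  [Q [Q [Q [D [L a]]] * [D n [Q [D [L [L a] - a]]]]] * [D [L a]]]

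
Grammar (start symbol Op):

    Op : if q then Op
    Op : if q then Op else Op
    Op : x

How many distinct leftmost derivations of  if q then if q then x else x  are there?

Parse trees for if q then if q then x else x:
  [Op if q then [Op if q then [Op x] else [Op x]]]
  [Op if q then [Op if q then [Op x]] else [Op x]]

2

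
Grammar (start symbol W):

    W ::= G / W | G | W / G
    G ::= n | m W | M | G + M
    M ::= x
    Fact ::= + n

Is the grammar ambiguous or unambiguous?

Witness: n / n

Derivation 1: W ⇒ G / W ⇒ n / W ⇒ n / G ⇒ n / n
Derivation 2: W ⇒ W / G ⇒ G / G ⇒ n / G ⇒ n / n

Two distinct leftmost derivations for the same string.

Ambiguous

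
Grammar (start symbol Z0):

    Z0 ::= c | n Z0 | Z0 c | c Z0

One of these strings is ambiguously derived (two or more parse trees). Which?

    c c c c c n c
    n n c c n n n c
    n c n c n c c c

c c c c c n c: 1 tree
n n c c n n n c: 1 tree
n c n c n c c c: 29 trees

n c n c n c c c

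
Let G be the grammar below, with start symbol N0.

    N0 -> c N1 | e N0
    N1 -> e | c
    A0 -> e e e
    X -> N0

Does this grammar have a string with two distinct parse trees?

Unambiguous

(A0, X are unreachable from N0, so their rules don't affect L(N0).) Each reachable nonterminal has at most one production per leading terminal, and all productions are right-linear; the derivation is determined token-by-token.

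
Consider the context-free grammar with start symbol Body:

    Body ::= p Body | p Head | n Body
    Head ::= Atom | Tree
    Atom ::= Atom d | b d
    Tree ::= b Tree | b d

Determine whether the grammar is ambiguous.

Ambiguous

Witness: p b d

Derivation 1: Body ⇒ p Head ⇒ p Atom ⇒ p b d
Derivation 2: Body ⇒ p Head ⇒ p Tree ⇒ p b d

Two distinct leftmost derivations for the same string.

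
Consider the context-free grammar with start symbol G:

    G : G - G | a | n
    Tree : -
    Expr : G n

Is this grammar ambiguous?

Ambiguous

Witness: a - a - a

Derivation 1: G ⇒ G - G ⇒ G - G - G ⇒ a - G - G ⇒ a - a - G ⇒ a - a - a
Derivation 2: G ⇒ G - G ⇒ a - G ⇒ a - G - G ⇒ a - a - G ⇒ a - a - a

Two distinct leftmost derivations for the same string.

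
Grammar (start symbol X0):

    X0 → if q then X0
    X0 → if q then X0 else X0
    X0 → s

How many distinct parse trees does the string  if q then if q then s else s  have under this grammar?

2

Parse trees for if q then if q then s else s:
  [X0 if q then [X0 if q then [X0 s] else [X0 s]]]
  [X0 if q then [X0 if q then [X0 s]] else [X0 s]]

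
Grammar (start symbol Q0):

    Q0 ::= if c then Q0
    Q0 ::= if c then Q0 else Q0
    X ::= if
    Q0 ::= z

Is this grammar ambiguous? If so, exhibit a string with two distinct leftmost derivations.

Ambiguous

Witness: if c then if c then z else z

Derivation 1: Q0 ⇒ if c then Q0 ⇒ if c then if c then Q0 else Q0 ⇒ if c then if c then z else Q0 ⇒ if c then if c then z else z
Derivation 2: Q0 ⇒ if c then Q0 else Q0 ⇒ if c then if c then Q0 else Q0 ⇒ if c then if c then z else Q0 ⇒ if c then if c then z else z

Two distinct leftmost derivations for the same string.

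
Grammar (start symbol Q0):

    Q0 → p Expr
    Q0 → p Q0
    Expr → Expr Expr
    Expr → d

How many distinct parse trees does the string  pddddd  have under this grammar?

14

Parse trees for pddddd (showing first 6 of 14):
  [Q0 p [Expr [Expr d] [Expr [Expr d] [Expr [Expr d] [Expr [Expr d] [Expr d]]]]]]
  [Q0 p [Expr [Expr d] [Expr [Expr d] [Expr [Expr [Expr d] [Expr d]] [Expr d]]]]]
  [Q0 p [Expr [Expr d] [Expr [Expr [Expr d] [Expr d]] [Expr [Expr d] [Expr d]]]]]
  [Q0 p [Expr [Expr d] [Expr [Expr [Expr d] [Expr [Expr d] [Expr d]]] [Expr d]]]]
  [Q0 p [Expr [Expr d] [Expr [Expr [Expr [Expr d] [Expr d]] [Expr d]] [Expr d]]]]
  [Q0 p [Expr [Expr [Expr d] [Expr d]] [Expr [Expr d] [Expr [Expr d] [Expr d]]]]]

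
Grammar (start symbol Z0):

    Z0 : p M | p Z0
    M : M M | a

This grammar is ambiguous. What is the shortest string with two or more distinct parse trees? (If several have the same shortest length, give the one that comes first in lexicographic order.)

length 2: no string has ≥2 trees
length 3: no string has ≥2 trees
length 4: p a a a has 2 parse trees

Two derivations of p a a a:
  Z0 ⇒ p M ⇒ p M M ⇒ p M M M ⇒ p a M M ⇒ p a a M ⇒ p a a a
  Z0 ⇒ p M ⇒ p M M ⇒ p a M ⇒ p a M M ⇒ p a a M ⇒ p a a a

p a a a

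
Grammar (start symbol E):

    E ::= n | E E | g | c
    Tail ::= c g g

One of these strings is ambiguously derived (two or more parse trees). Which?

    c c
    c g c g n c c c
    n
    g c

c g c g n c c c

c c: 1 tree
c g c g n c c c: 429 trees
n: 1 tree
g c: 1 tree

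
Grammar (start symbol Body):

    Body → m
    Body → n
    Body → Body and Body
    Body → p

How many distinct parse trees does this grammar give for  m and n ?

Parse trees for m and n:
  [Body [Body m] and [Body n]]

1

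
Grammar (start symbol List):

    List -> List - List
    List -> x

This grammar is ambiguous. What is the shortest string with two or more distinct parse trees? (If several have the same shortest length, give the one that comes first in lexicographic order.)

length 1: no string has ≥2 trees
length 3: no string has ≥2 trees
length 5: x - x - x has 2 parse trees

Two derivations of x - x - x:
  List ⇒ List - List ⇒ List - List - List ⇒ x - List - List ⇒ x - x - List ⇒ x - x - x
  List ⇒ List - List ⇒ x - List ⇒ x - List - List ⇒ x - x - List ⇒ x - x - x

x - x - x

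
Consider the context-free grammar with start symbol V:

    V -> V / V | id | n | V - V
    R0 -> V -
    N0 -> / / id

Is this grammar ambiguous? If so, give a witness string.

Witness: id - id - id

Derivation 1: V ⇒ V - V ⇒ id - V ⇒ id - V - V ⇒ id - id - V ⇒ id - id - id
Derivation 2: V ⇒ V - V ⇒ V - V - V ⇒ id - V - V ⇒ id - id - V ⇒ id - id - id

Two distinct leftmost derivations for the same string.

Ambiguous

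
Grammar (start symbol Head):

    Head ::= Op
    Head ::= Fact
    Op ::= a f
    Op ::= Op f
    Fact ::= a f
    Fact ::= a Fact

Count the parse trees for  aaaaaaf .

1

Parse trees for aaaaaaf:
  [Head [Fact a [Fact a [Fact a [Fact a [Fact a [Fact a f]]]]]]]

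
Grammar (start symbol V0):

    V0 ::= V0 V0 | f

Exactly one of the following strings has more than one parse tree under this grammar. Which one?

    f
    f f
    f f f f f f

f: 1 tree
f f: 1 tree
f f f f f f: 42 trees

f f f f f f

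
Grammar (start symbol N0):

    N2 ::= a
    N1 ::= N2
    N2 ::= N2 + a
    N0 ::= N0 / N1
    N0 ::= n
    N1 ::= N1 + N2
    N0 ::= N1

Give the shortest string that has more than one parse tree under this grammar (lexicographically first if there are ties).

a + a

length 1: no string has ≥2 trees
length 3: a + a has 2 parse trees

Two derivations of a + a:
  N0 ⇒ N1 ⇒ N2 ⇒ N2 + a ⇒ a + a
  N0 ⇒ N1 ⇒ N1 + N2 ⇒ N2 + N2 ⇒ a + N2 ⇒ a + a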